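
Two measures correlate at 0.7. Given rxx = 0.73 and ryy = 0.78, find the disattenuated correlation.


r_corrected = rxy / sqrt(rxx * ryy)
= 0.7 / sqrt(0.73 * 0.78)
= 0.7 / sqrt(0.5694)
= 0.7 / 0.754586
r_corrected = 0.9277

0.9277


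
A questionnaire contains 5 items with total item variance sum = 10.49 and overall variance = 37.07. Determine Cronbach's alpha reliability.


alpha = (k/(k-1)) * (1 - sum(si^2)/s_total^2)
= (5/4) * (1 - 10.49/37.07)
alpha = 0.8963

0.8963


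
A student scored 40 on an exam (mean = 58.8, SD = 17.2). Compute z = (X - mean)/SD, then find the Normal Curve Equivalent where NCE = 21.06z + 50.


z = (X - mean) / SD = (40 - 58.8) / 17.2
z = -18.8 / 17.2
z = -1.093
NCE = NCE = 21.06z + 50
Carry z at full precision (z = -18.8 / 17.2) into the conversion:
NCE = 21.06 * (-18.8 / 17.2) + 50 = -395.928 / 17.2 + 50
NCE = -23.0191 + 50
NCE = 26.9809

26.9809


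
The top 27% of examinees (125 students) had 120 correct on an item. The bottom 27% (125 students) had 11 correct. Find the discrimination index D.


p_upper = 120/125 = 0.96
p_lower = 11/125 = 0.088
D = 0.96 - 0.088 = 0.872

0.872


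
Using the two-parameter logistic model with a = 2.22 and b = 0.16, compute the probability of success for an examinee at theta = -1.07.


a*(theta - b) = 2.22 * (-1.07 - 0.16) = -2.7306
exp(--2.7306) = 15.3421
P = 1 / (1 + 15.3421)
P = 0.0612

0.0612


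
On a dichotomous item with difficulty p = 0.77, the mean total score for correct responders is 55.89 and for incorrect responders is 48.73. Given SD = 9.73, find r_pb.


q = 1 - p = 0.23
rpb = ((M1 - M0) / SD) * sqrt(p * q)
rpb = ((55.89 - 48.73) / 9.73) * sqrt(0.77 * 0.23)
rpb = 0.3097

0.3097


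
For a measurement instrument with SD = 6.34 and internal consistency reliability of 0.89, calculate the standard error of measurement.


SEM = SD * sqrt(1 - rxx)
SEM = 6.34 * sqrt(1 - 0.89)
SEM = 6.34 * sqrt(0.11) = 6.34 * 0.331662
SEM = 2.1027

2.1027


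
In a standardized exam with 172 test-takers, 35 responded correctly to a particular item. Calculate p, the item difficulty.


Item difficulty p = number correct / total examinees
p = 35 / 172
p = 0.2035

0.2035


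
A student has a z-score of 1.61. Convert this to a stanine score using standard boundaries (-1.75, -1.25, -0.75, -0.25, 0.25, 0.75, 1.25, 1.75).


Stanine boundaries: [-1.75, -1.25, -0.75, -0.25, 0.25, 0.75, 1.25, 1.75]
z = 1.61
Check each boundary:
  z >= -1.75 -> could be stanine 2
  z >= -1.25 -> could be stanine 3
  z >= -0.75 -> could be stanine 4
  z >= -0.25 -> could be stanine 5
  z >= 0.25 -> could be stanine 6
  z >= 0.75 -> could be stanine 7
  z >= 1.25 -> could be stanine 8
  z < 1.75
Highest qualifying boundary gives stanine = 8

8


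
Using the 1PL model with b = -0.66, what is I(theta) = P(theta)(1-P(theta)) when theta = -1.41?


P = 1/(1+exp(-(-1.41--0.66))) = 0.3208
I = P*(1-P) = 0.3208 * 0.6792
I = 0.2179

0.2179


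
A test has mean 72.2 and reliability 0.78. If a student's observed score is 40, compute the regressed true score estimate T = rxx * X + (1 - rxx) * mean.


T_est = rxx * X + (1 - rxx) * mean
T_est = 0.78 * 40 + 0.22 * 72.2
T_est = 31.2 + 15.884
T_est = 47.084

47.084


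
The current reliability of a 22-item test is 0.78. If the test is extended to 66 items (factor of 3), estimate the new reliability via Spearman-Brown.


r_new = (n * rxx) / (1 + (n-1) * rxx)
r_new = (3 * 0.78) / (1 + 2 * 0.78)
r_new = 2.34 / 2.56
r_new = 0.9141

0.9141


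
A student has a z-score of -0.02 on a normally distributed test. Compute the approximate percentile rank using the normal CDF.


CDF(z) = 0.5 * (1 + erf(z/sqrt(2)))
erf(-0.0141) = -0.016
CDF = 0.492
Percentile rank = 0.492 * 100 = 49.2

49.2


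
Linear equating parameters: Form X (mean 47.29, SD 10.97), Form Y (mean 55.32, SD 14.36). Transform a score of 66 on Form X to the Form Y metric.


slope = SD_Y / SD_X = 14.36 / 10.97 ~ 1.309
intercept = mean_Y - slope * mean_X = 55.32 - (14.36 / 10.97) * 47.29 ~ -6.5838
Y = slope * X + intercept. To avoid rounding drift from the rounded slope/intercept, evaluate the equivalent form Y = mean_Y + SD_Y * (X - mean_X) / SD_X at full precision:
Y = 55.32 + 14.36 * (66 - 47.29) / 10.97
Y = 55.32 + 14.36 * 18.71 / 10.97
Y = 55.32 + 268.6756 / 10.97
Y = 55.32 + 24.4919
Y = 79.8119

79.8119


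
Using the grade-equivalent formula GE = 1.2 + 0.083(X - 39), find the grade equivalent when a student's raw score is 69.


raw - median = 69 - 39 = 30
slope * diff = 0.083 * 30 = 2.49
GE = 1.2 + 2.49
GE = 3.69

3.69


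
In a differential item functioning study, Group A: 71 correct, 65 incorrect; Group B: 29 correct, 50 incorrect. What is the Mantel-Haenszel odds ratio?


Odds_A = 71/65 = 1.0923
Odds_B = 29/50 = 0.58
OR = Odds_A / Odds_B = 1.0923 / 0.58
Exactly, OR = (71 * 50) / (65 * 29) = 3550 / 1885
OR = 1.8833

1.8833


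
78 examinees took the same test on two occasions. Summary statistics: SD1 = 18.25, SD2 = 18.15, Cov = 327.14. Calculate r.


r = cov(X,Y) / (SD_X * SD_Y)
r = 327.14 / (18.25 * 18.15)
r = 327.14 / 331.2375
r = 0.9876

0.9876


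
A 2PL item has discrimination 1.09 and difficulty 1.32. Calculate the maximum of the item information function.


For 2PL, max info at theta = b = 1.32
I_max = a^2 / 4 = 1.09^2 / 4
= 1.1881 / 4
I_max = 0.297

0.297


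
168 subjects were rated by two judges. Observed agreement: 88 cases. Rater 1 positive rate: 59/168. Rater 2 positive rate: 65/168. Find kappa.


P_o = 88/168 = 0.52381
P_e = (59*65 + 109*103) / 28224 = 0.533659
kappa = (P_o - P_e) / (1 - P_e)
kappa = (0.52381 - 0.533659) / (1 - 0.533659)
kappa = -0.0211

-0.0211


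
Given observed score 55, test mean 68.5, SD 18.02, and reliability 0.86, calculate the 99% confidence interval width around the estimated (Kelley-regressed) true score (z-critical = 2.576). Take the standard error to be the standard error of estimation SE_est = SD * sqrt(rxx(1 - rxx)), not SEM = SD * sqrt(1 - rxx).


True score estimate = 0.86*55 + 0.14*68.5 = 56.89
SE_est = SD * sqrt(rxx * (1 - rxx)) = 18.02 * sqrt(0.86 * 0.14) = 18.02 * sqrt(0.1204) = 6.252706
CI = T_est +/- z * SE_est, so width = 2 * z * SE_est = 2 * 2.576 * 6.252706
Width = 32.2139

32.2139


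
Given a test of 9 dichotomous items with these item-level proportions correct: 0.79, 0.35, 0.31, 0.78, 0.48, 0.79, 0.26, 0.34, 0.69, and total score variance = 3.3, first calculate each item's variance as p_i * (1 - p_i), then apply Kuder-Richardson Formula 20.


For each item, compute p_i * q_i:
  Item 1: 0.79 * 0.21 = 0.1659
  Item 2: 0.35 * 0.65 = 0.2275
  Item 3: 0.31 * 0.69 = 0.2139
  Item 4: 0.78 * 0.22 = 0.1716
  Item 5: 0.48 * 0.52 = 0.2496
  Item 6: 0.79 * 0.21 = 0.1659
  Item 7: 0.26 * 0.74 = 0.1924
  Item 8: 0.34 * 0.66 = 0.2244
  Item 9: 0.69 * 0.31 = 0.2139
Sum(p_i * q_i) = 0.1659 + 0.2275 + 0.2139 + 0.1716 + 0.2496 + 0.1659 + 0.1924 + 0.2244 + 0.2139 = 1.8251
KR-20 = (k/(k-1)) * (1 - Sum(p_i*q_i) / Var_total)
= (9/8) * (1 - 1.8251/3.3)
= 1.125 * 0.4469
KR-20 = 0.5028

0.5028


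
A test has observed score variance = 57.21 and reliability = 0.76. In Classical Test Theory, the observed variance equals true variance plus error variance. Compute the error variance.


var_true = rxx * var_obs = 0.76 * 57.21 = 43.4796
var_error = var_obs - var_true
var_error = 57.21 - 43.4796
var_error = 13.7304

13.7304


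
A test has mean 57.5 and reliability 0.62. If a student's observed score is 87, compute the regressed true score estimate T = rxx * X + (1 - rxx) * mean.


T_est = rxx * X + (1 - rxx) * mean
T_est = 0.62 * 87 + 0.38 * 57.5
T_est = 53.94 + 21.85
T_est = 75.79

75.79


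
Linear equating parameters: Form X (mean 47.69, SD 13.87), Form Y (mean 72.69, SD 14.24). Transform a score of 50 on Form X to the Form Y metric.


slope = SD_Y / SD_X = 14.24 / 13.87 ~ 1.0267
intercept = mean_Y - slope * mean_X = 72.69 - (14.24 / 13.87) * 47.69 ~ 23.7278
Y = slope * X + intercept. To avoid rounding drift from the rounded slope/intercept, evaluate the equivalent form Y = mean_Y + SD_Y * (X - mean_X) / SD_X at full precision:
Y = 72.69 + 14.24 * (50 - 47.69) / 13.87
Y = 72.69 + 14.24 * 2.31 / 13.87
Y = 72.69 + 32.8944 / 13.87
Y = 72.69 + 2.3716
Y = 75.0616

75.0616


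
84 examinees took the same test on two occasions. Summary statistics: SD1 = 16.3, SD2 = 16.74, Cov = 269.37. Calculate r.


r = cov(X,Y) / (SD_X * SD_Y)
r = 269.37 / (16.3 * 16.74)
r = 269.37 / 272.862
r = 0.9872

0.9872


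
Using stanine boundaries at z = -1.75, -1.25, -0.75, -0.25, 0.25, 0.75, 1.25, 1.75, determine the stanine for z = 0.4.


Stanine boundaries: [-1.75, -1.25, -0.75, -0.25, 0.25, 0.75, 1.25, 1.75]
z = 0.4
Check each boundary:
  z >= -1.75 -> could be stanine 2
  z >= -1.25 -> could be stanine 3
  z >= -0.75 -> could be stanine 4
  z >= -0.25 -> could be stanine 5
  z >= 0.25 -> could be stanine 6
  z < 0.75
  z < 1.25
  z < 1.75
Highest qualifying boundary gives stanine = 6

6


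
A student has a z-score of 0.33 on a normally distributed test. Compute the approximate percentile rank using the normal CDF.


CDF(z) = 0.5 * (1 + erf(z/sqrt(2)))
erf(0.2333) = 0.2586
CDF = 0.6293
Percentile rank = 0.6293 * 100 = 62.93

62.93


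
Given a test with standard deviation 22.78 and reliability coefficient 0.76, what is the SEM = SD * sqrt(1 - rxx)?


SEM = SD * sqrt(1 - rxx)
SEM = 22.78 * sqrt(1 - 0.76)
SEM = 22.78 * sqrt(0.24) = 22.78 * 0.489898
SEM = 11.1599

11.1599


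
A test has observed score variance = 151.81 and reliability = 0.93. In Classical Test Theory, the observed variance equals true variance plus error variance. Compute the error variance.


var_true = rxx * var_obs = 0.93 * 151.81 = 141.1833
var_error = var_obs - var_true
var_error = 151.81 - 141.1833
var_error = 10.6267

10.6267


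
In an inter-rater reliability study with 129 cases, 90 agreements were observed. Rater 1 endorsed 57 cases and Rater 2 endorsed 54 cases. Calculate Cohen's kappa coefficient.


P_o = 90/129 = 0.697674
P_e = (57*54 + 72*75) / 16641 = 0.509465
kappa = (P_o - P_e) / (1 - P_e)
kappa = (0.697674 - 0.509465) / (1 - 0.509465)
kappa = 0.3837

0.3837


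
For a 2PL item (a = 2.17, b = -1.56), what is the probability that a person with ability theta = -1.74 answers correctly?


a*(theta - b) = 2.17 * (-1.74 - -1.56) = -0.3906
exp(--0.3906) = 1.4779
P = 1 / (1 + 1.4779)
P = 0.4036

0.4036


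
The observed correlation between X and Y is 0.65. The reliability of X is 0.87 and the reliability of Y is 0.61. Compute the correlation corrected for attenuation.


r_corrected = rxy / sqrt(rxx * ryy)
= 0.65 / sqrt(0.87 * 0.61)
= 0.65 / sqrt(0.5307)
= 0.65 / 0.728492
r_corrected = 0.8923

0.8923


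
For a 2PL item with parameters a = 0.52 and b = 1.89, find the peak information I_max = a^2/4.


For 2PL, max info at theta = b = 1.89
I_max = a^2 / 4 = 0.52^2 / 4
= 0.2704 / 4
I_max = 0.0676

0.0676


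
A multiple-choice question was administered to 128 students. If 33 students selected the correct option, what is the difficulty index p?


Item difficulty p = number correct / total examinees
p = 33 / 128
p = 0.2578

0.2578


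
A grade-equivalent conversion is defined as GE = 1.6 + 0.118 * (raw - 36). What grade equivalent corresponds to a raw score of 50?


raw - median = 50 - 36 = 14
slope * diff = 0.118 * 14 = 1.652
GE = 1.6 + 1.652
GE = 3.252

3.252


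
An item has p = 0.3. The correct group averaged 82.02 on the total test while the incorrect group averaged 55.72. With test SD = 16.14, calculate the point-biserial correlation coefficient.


q = 1 - p = 0.7
rpb = ((M1 - M0) / SD) * sqrt(p * q)
rpb = ((82.02 - 55.72) / 16.14) * sqrt(0.3 * 0.7)
rpb = 0.7467

0.7467


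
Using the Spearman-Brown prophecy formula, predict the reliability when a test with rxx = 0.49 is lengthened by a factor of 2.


r_new = (n * rxx) / (1 + (n-1) * rxx)
r_new = (2 * 0.49) / (1 + 1 * 0.49)
r_new = 0.98 / 1.49
r_new = 0.6577

0.6577


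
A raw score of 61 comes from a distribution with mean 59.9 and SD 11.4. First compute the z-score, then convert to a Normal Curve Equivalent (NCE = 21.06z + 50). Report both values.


z = (X - mean) / SD = (61 - 59.9) / 11.4
z = 1.1 / 11.4
z = 0.0965
NCE = NCE = 21.06z + 50
Carry z at full precision (z = 1.1 / 11.4) into the conversion:
NCE = 21.06 * (1.1 / 11.4) + 50 = 23.166 / 11.4 + 50
NCE = 2.0321 + 50
NCE = 52.0321

52.0321


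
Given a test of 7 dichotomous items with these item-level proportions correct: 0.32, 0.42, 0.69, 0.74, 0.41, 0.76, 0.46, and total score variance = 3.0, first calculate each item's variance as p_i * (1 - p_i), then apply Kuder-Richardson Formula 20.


For each item, compute p_i * q_i:
  Item 1: 0.32 * 0.68 = 0.2176
  Item 2: 0.42 * 0.58 = 0.2436
  Item 3: 0.69 * 0.31 = 0.2139
  Item 4: 0.74 * 0.26 = 0.1924
  Item 5: 0.41 * 0.59 = 0.2419
  Item 6: 0.76 * 0.24 = 0.1824
  Item 7: 0.46 * 0.54 = 0.2484
Sum(p_i * q_i) = 0.2176 + 0.2436 + 0.2139 + 0.1924 + 0.2419 + 0.1824 + 0.2484 = 1.5402
KR-20 = (k/(k-1)) * (1 - Sum(p_i*q_i) / Var_total)
= (7/6) * (1 - 1.5402/3.0)
= 1.1667 * 0.4866
KR-20 = 0.5677

0.5677


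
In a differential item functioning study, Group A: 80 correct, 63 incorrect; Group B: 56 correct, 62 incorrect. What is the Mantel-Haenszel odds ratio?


Odds_A = 80/63 = 1.2698
Odds_B = 56/62 = 0.9032
OR = Odds_A / Odds_B = 1.2698 / 0.9032
Exactly, OR = (80 * 62) / (63 * 56) = 4960 / 3528
OR = 1.4059

1.4059


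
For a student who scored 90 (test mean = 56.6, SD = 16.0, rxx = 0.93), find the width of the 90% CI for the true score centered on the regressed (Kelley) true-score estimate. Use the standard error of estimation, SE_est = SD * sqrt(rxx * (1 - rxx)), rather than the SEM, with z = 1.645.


True score estimate = 0.93*90 + 0.07*56.6 = 87.662
SE_est = SD * sqrt(rxx * (1 - rxx)) = 16.0 * sqrt(0.93 * 0.07) = 16.0 * sqrt(0.0651) = 4.082352
CI = T_est +/- z * SE_est, so width = 2 * z * SE_est = 2 * 1.645 * 4.082352
Width = 13.4309

13.4309


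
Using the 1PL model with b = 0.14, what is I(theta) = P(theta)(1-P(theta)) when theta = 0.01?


P = 1/(1+exp(-(0.01-0.14))) = 0.4675
I = P*(1-P) = 0.4675 * 0.5325
I = 0.2489

0.2489


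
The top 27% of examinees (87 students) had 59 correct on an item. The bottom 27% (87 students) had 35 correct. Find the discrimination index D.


p_upper = 59/87 = 0.6782
p_lower = 35/87 = 0.4023
D = 0.6782 - 0.4023 = 0.2759

0.2759


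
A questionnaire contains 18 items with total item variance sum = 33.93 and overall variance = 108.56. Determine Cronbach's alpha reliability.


alpha = (k/(k-1)) * (1 - sum(si^2)/s_total^2)
= (18/17) * (1 - 33.93/108.56)
alpha = 0.7279

0.7279


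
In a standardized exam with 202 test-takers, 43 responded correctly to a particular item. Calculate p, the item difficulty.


Item difficulty p = number correct / total examinees
p = 43 / 202
p = 0.2129

0.2129


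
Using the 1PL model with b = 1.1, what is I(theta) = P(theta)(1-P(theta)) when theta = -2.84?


P = 1/(1+exp(-(-2.84-1.1))) = 0.0191
I = P*(1-P) = 0.0191 * 0.9809
I = 0.0187

0.0187


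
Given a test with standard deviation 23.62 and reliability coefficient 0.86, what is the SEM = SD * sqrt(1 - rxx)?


SEM = SD * sqrt(1 - rxx)
SEM = 23.62 * sqrt(1 - 0.86)
SEM = 23.62 * sqrt(0.14) = 23.62 * 0.374166
SEM = 8.8378

8.8378


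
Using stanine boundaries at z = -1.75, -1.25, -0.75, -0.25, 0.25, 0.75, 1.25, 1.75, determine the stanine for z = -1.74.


Stanine boundaries: [-1.75, -1.25, -0.75, -0.25, 0.25, 0.75, 1.25, 1.75]
z = -1.74
Check each boundary:
  z >= -1.75 -> could be stanine 2
  z < -1.25
  z < -0.75
  z < -0.25
  z < 0.25
  z < 0.75
  z < 1.25
  z < 1.75
Highest qualifying boundary gives stanine = 2

2


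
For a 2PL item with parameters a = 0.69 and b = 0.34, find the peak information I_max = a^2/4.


For 2PL, max info at theta = b = 0.34
I_max = a^2 / 4 = 0.69^2 / 4
= 0.4761 / 4
I_max = 0.119

0.119


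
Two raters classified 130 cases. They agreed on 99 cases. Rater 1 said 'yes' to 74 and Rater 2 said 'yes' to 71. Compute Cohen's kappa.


P_o = 99/130 = 0.761538
P_e = (74*71 + 56*59) / 16900 = 0.506391
kappa = (P_o - P_e) / (1 - P_e)
kappa = (0.761538 - 0.506391) / (1 - 0.506391)
kappa = 0.5169

0.5169


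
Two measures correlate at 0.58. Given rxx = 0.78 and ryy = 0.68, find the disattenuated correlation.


r_corrected = rxy / sqrt(rxx * ryy)
= 0.58 / sqrt(0.78 * 0.68)
= 0.58 / sqrt(0.5304)
= 0.58 / 0.728286
r_corrected = 0.7964

0.7964


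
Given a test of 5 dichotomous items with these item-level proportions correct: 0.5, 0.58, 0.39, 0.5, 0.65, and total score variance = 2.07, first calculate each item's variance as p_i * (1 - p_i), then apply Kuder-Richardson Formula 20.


For each item, compute p_i * q_i:
  Item 1: 0.5 * 0.5 = 0.25
  Item 2: 0.58 * 0.42 = 0.2436
  Item 3: 0.39 * 0.61 = 0.2379
  Item 4: 0.5 * 0.5 = 0.25
  Item 5: 0.65 * 0.35 = 0.2275
Sum(p_i * q_i) = 0.25 + 0.2436 + 0.2379 + 0.25 + 0.2275 = 1.209
KR-20 = (k/(k-1)) * (1 - Sum(p_i*q_i) / Var_total)
= (5/4) * (1 - 1.209/2.07)
= 1.25 * 0.4159
KR-20 = 0.5199

0.5199


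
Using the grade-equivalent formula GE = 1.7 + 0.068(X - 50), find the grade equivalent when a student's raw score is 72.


raw - median = 72 - 50 = 22
slope * diff = 0.068 * 22 = 1.496
GE = 1.7 + 1.496
GE = 3.196

3.196


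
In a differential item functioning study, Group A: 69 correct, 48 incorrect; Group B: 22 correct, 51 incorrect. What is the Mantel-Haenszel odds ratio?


Odds_A = 69/48 = 1.4375
Odds_B = 22/51 = 0.4314
OR = Odds_A / Odds_B = 1.4375 / 0.4314
Exactly, OR = (69 * 51) / (48 * 22) = 3519 / 1056
OR = 3.3324

3.3324


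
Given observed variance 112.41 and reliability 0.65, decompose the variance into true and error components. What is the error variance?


var_true = rxx * var_obs = 0.65 * 112.41 = 73.0665
var_error = var_obs - var_true
var_error = 112.41 - 73.0665
var_error = 39.3435

39.3435


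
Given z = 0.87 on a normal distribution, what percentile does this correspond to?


CDF(z) = 0.5 * (1 + erf(z/sqrt(2)))
erf(0.6152) = 0.6157
CDF = 0.8078
Percentile rank = 0.8078 * 100 = 80.78

80.78


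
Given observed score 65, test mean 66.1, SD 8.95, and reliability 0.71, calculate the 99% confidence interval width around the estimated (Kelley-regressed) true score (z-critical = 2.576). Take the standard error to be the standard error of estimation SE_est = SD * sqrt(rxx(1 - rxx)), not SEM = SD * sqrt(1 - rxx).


True score estimate = 0.71*65 + 0.29*66.1 = 65.319
SE_est = SD * sqrt(rxx * (1 - rxx)) = 8.95 * sqrt(0.71 * 0.29) = 8.95 * sqrt(0.2059) = 4.06117
CI = T_est +/- z * SE_est, so width = 2 * z * SE_est = 2 * 2.576 * 4.06117
Width = 20.9231

20.9231


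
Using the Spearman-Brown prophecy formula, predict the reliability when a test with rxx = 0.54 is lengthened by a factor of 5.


r_new = (n * rxx) / (1 + (n-1) * rxx)
r_new = (5 * 0.54) / (1 + 4 * 0.54)
r_new = 2.7 / 3.16
r_new = 0.8544

0.8544


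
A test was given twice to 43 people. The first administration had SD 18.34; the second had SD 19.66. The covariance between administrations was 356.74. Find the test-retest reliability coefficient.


r = cov(X,Y) / (SD_X * SD_Y)
r = 356.74 / (18.34 * 19.66)
r = 356.74 / 360.5644
r = 0.9894

0.9894


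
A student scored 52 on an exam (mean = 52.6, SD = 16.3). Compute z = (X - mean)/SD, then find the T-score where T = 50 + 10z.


z = (X - mean) / SD = (52 - 52.6) / 16.3
z = -0.6 / 16.3
z = -0.0368
T-score = T = 50 + 10z
Carry z at full precision (z = -0.6 / 16.3) into the conversion:
T-score = 50 + 10 * (-0.6 / 16.3) = 50 + -6 / 16.3
T-score = 50 + -0.3681
T-score = 49.6319

49.6319


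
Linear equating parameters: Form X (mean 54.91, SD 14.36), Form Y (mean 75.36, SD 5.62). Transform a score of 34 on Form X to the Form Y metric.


slope = SD_Y / SD_X = 5.62 / 14.36 ~ 0.3914
intercept = mean_Y - slope * mean_X = 75.36 - (5.62 / 14.36) * 54.91 ~ 53.8702
Y = slope * X + intercept. To avoid rounding drift from the rounded slope/intercept, evaluate the equivalent form Y = mean_Y + SD_Y * (X - mean_X) / SD_X at full precision:
Y = 75.36 + 5.62 * (34 - 54.91) / 14.36
Y = 75.36 - 5.62 * 20.91 / 14.36
Y = 75.36 - 117.5142 / 14.36
Y = 75.36 - 8.1834
Y = 67.1766

67.1766


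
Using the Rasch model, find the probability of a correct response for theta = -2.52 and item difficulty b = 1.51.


theta - b = -2.52 - 1.51 = -4.03
exp(-(theta - b)) = exp(4.03) = 56.2609
P = 1 / (1 + 56.2609)
P = 0.0175

0.0175


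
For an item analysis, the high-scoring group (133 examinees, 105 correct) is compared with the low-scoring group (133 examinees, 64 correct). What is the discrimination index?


p_upper = 105/133 = 0.7895
p_lower = 64/133 = 0.4812
D = 0.7895 - 0.4812 = 0.3083

0.3083


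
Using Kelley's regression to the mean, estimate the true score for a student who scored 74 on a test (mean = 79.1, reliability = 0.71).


T_est = rxx * X + (1 - rxx) * mean
T_est = 0.71 * 74 + 0.29 * 79.1
T_est = 52.54 + 22.939
T_est = 75.479

75.479


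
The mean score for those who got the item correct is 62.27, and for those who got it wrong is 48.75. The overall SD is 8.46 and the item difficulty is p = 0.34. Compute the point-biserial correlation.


q = 1 - p = 0.66
rpb = ((M1 - M0) / SD) * sqrt(p * q)
rpb = ((62.27 - 48.75) / 8.46) * sqrt(0.34 * 0.66)
rpb = 0.757

0.757


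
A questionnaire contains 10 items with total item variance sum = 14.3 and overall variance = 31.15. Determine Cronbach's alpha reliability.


alpha = (k/(k-1)) * (1 - sum(si^2)/s_total^2)
= (10/9) * (1 - 14.3/31.15)
alpha = 0.601

0.601


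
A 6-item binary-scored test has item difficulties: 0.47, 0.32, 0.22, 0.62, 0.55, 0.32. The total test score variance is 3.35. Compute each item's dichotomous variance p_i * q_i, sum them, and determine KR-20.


For each item, compute p_i * q_i:
  Item 1: 0.47 * 0.53 = 0.2491
  Item 2: 0.32 * 0.68 = 0.2176
  Item 3: 0.22 * 0.78 = 0.1716
  Item 4: 0.62 * 0.38 = 0.2356
  Item 5: 0.55 * 0.45 = 0.2475
  Item 6: 0.32 * 0.68 = 0.2176
Sum(p_i * q_i) = 0.2491 + 0.2176 + 0.1716 + 0.2356 + 0.2475 + 0.2176 = 1.339
KR-20 = (k/(k-1)) * (1 - Sum(p_i*q_i) / Var_total)
= (6/5) * (1 - 1.339/3.35)
= 1.2 * 0.6003
KR-20 = 0.7204

0.7204


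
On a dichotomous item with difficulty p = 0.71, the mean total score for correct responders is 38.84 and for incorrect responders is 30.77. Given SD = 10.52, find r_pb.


q = 1 - p = 0.29
rpb = ((M1 - M0) / SD) * sqrt(p * q)
rpb = ((38.84 - 30.77) / 10.52) * sqrt(0.71 * 0.29)
rpb = 0.3481

0.3481


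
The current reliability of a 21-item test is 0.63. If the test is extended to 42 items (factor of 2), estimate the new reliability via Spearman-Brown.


r_new = (n * rxx) / (1 + (n-1) * rxx)
r_new = (2 * 0.63) / (1 + 1 * 0.63)
r_new = 1.26 / 1.63
r_new = 0.773

0.773


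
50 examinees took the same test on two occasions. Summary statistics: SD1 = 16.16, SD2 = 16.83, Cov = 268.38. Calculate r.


r = cov(X,Y) / (SD_X * SD_Y)
r = 268.38 / (16.16 * 16.83)
r = 268.38 / 271.9728
r = 0.9868

0.9868


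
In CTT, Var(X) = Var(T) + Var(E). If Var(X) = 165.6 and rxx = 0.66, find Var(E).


var_true = rxx * var_obs = 0.66 * 165.6 = 109.296
var_error = var_obs - var_true
var_error = 165.6 - 109.296
var_error = 56.304

56.304


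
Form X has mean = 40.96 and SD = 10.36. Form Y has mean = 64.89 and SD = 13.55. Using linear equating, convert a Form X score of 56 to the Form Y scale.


slope = SD_Y / SD_X = 13.55 / 10.36 ~ 1.3079
intercept = mean_Y - slope * mean_X = 64.89 - (13.55 / 10.36) * 40.96 ~ 11.3178
Y = slope * X + intercept. To avoid rounding drift from the rounded slope/intercept, evaluate the equivalent form Y = mean_Y + SD_Y * (X - mean_X) / SD_X at full precision:
Y = 64.89 + 13.55 * (56 - 40.96) / 10.36
Y = 64.89 + 13.55 * 15.04 / 10.36
Y = 64.89 + 203.792 / 10.36
Y = 64.89 + 19.671
Y = 84.561

84.561


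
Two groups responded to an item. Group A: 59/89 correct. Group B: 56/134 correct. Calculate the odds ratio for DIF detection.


Odds_A = 59/30 = 1.9667
Odds_B = 56/78 = 0.7179
OR = Odds_A / Odds_B = 1.9667 / 0.7179
Exactly, OR = (59 * 78) / (30 * 56) = 4602 / 1680
OR = 2.7393

2.7393


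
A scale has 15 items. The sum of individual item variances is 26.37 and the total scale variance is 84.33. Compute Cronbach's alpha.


alpha = (k/(k-1)) * (1 - sum(si^2)/s_total^2)
= (15/14) * (1 - 26.37/84.33)
alpha = 0.7364

0.7364


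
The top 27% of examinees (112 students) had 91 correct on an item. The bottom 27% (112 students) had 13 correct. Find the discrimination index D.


p_upper = 91/112 = 0.8125
p_lower = 13/112 = 0.1161
D = 0.8125 - 0.1161 = 0.6964

0.6964


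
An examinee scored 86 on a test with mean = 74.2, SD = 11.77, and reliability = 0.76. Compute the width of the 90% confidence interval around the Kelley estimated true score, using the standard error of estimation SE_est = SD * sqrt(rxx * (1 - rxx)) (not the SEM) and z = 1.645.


True score estimate = 0.76*86 + 0.24*74.2 = 83.168
SE_est = SD * sqrt(rxx * (1 - rxx)) = 11.77 * sqrt(0.76 * 0.24) = 11.77 * sqrt(0.1824) = 5.026768
CI = T_est +/- z * SE_est, so width = 2 * z * SE_est = 2 * 1.645 * 5.026768
Width = 16.5381

16.5381


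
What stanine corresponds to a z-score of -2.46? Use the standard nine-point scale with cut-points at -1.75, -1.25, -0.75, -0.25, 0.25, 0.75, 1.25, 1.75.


Stanine boundaries: [-1.75, -1.25, -0.75, -0.25, 0.25, 0.75, 1.25, 1.75]
z = -2.46
Check each boundary:
  z < -1.75
  z < -1.25
  z < -0.75
  z < -0.25
  z < 0.25
  z < 0.75
  z < 1.25
  z < 1.75
Highest qualifying boundary gives stanine = 1

1


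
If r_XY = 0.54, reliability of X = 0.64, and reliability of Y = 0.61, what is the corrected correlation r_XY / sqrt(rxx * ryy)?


r_corrected = rxy / sqrt(rxx * ryy)
= 0.54 / sqrt(0.64 * 0.61)
= 0.54 / sqrt(0.3904)
= 0.54 / 0.62482
r_corrected = 0.8642

0.8642


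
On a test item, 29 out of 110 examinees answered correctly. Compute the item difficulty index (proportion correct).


Item difficulty p = number correct / total examinees
p = 29 / 110
p = 0.2636

0.2636


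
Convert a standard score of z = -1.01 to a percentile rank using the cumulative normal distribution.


CDF(z) = 0.5 * (1 + erf(z/sqrt(2)))
erf(-0.7142) = -0.6875
CDF = 0.1562
Percentile rank = 0.1562 * 100 = 15.62

15.62


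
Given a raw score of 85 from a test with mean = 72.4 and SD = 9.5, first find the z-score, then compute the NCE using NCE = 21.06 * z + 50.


z = (X - mean) / SD = (85 - 72.4) / 9.5
z = 12.6 / 9.5
z = 1.3263
NCE = NCE = 21.06z + 50
Carry z at full precision (z = 12.6 / 9.5) into the conversion:
NCE = 21.06 * (12.6 / 9.5) + 50 = 265.356 / 9.5 + 50
NCE = 27.9322 + 50
NCE = 77.9322

77.9322


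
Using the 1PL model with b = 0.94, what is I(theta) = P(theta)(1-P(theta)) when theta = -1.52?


P = 1/(1+exp(-(-1.52-0.94))) = 0.0787
I = P*(1-P) = 0.0787 * 0.9213
I = 0.0725

0.0725


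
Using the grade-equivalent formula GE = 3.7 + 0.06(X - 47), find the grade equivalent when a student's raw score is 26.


raw - median = 26 - 47 = -21
slope * diff = 0.06 * -21 = -1.26
GE = 3.7 + -1.26
GE = 2.44

2.44


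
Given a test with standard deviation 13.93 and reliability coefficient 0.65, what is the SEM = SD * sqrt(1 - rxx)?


SEM = SD * sqrt(1 - rxx)
SEM = 13.93 * sqrt(1 - 0.65)
SEM = 13.93 * sqrt(0.35) = 13.93 * 0.591608
SEM = 8.2411

8.2411


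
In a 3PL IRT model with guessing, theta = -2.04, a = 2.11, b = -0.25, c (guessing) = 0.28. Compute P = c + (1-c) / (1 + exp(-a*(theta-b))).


logit = 2.11*(-2.04 - -0.25) = -3.7769
P* = 1/(1 + exp(--3.7769)) = 0.0224
P = 0.28 + (1 - 0.28) * 0.0224
P = 0.2961

0.2961


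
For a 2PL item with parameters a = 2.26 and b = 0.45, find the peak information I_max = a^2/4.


For 2PL, max info at theta = b = 0.45
I_max = a^2 / 4 = 2.26^2 / 4
= 5.1076 / 4
I_max = 1.2769

1.2769


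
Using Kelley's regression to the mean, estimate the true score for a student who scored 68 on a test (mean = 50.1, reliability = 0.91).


T_est = rxx * X + (1 - rxx) * mean
T_est = 0.91 * 68 + 0.09 * 50.1
T_est = 61.88 + 4.509
T_est = 66.389

66.389


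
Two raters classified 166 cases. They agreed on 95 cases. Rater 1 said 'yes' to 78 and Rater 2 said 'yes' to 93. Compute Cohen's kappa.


P_o = 95/166 = 0.572289
P_e = (78*93 + 88*73) / 27556 = 0.496371
kappa = (P_o - P_e) / (1 - P_e)
kappa = (0.572289 - 0.496371) / (1 - 0.496371)
kappa = 0.1507

0.1507


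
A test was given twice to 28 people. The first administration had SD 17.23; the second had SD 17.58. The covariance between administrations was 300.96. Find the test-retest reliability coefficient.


r = cov(X,Y) / (SD_X * SD_Y)
r = 300.96 / (17.23 * 17.58)
r = 300.96 / 302.9034
r = 0.9936

0.9936


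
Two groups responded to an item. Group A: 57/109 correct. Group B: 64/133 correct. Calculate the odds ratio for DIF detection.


Odds_A = 57/52 = 1.0962
Odds_B = 64/69 = 0.9275
OR = Odds_A / Odds_B = 1.0962 / 0.9275
Exactly, OR = (57 * 69) / (52 * 64) = 3933 / 3328
OR = 1.1818

1.1818


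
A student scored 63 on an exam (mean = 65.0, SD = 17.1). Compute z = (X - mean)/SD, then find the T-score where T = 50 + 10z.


z = (X - mean) / SD = (63 - 65.0) / 17.1
z = -2.0 / 17.1
z = -0.117
T-score = T = 50 + 10z
Carry z at full precision (z = -2.0 / 17.1) into the conversion:
T-score = 50 + 10 * (-2.0 / 17.1) = 50 + -20 / 17.1
T-score = 50 + -1.1696
T-score = 48.8304

48.8304


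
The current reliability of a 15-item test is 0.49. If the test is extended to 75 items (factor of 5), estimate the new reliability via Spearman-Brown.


r_new = (n * rxx) / (1 + (n-1) * rxx)
r_new = (5 * 0.49) / (1 + 4 * 0.49)
r_new = 2.45 / 2.96
r_new = 0.8277

0.8277


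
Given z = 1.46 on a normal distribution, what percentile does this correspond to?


CDF(z) = 0.5 * (1 + erf(z/sqrt(2)))
erf(1.0324) = 0.8557
CDF = 0.9279
Percentile rank = 0.9279 * 100 = 92.79

92.79


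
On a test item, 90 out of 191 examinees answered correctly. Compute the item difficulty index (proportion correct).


Item difficulty p = number correct / total examinees
p = 90 / 191
p = 0.4712

0.4712


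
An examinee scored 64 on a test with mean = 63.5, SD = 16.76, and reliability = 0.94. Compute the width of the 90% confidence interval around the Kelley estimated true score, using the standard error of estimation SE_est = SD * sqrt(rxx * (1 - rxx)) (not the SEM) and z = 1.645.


True score estimate = 0.94*64 + 0.06*63.5 = 63.97
SE_est = SD * sqrt(rxx * (1 - rxx)) = 16.76 * sqrt(0.94 * 0.06) = 16.76 * sqrt(0.0564) = 3.980279
CI = T_est +/- z * SE_est, so width = 2 * z * SE_est = 2 * 1.645 * 3.980279
Width = 13.0951

13.0951


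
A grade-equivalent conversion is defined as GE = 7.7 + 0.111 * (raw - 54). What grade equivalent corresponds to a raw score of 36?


raw - median = 36 - 54 = -18
slope * diff = 0.111 * -18 = -1.998
GE = 7.7 + -1.998
GE = 5.702

5.702


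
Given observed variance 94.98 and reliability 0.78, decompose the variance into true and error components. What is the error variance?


var_true = rxx * var_obs = 0.78 * 94.98 = 74.0844
var_error = var_obs - var_true
var_error = 94.98 - 74.0844
var_error = 20.8956

20.8956


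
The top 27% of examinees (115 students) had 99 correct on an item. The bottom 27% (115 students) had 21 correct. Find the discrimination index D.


p_upper = 99/115 = 0.8609
p_lower = 21/115 = 0.1826
D = 0.8609 - 0.1826 = 0.6783

0.6783


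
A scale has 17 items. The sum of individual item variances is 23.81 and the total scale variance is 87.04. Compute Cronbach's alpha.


alpha = (k/(k-1)) * (1 - sum(si^2)/s_total^2)
= (17/16) * (1 - 23.81/87.04)
alpha = 0.7719

0.7719


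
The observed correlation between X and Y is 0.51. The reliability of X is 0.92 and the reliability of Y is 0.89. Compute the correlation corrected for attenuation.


r_corrected = rxy / sqrt(rxx * ryy)
= 0.51 / sqrt(0.92 * 0.89)
= 0.51 / sqrt(0.8188)
= 0.51 / 0.904876
r_corrected = 0.5636

0.5636


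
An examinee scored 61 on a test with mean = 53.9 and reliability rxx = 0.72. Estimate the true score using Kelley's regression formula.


T_est = rxx * X + (1 - rxx) * mean
T_est = 0.72 * 61 + 0.28 * 53.9
T_est = 43.92 + 15.092
T_est = 59.012

59.012


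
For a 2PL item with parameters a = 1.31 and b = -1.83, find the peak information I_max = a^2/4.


For 2PL, max info at theta = b = -1.83
I_max = a^2 / 4 = 1.31^2 / 4
= 1.7161 / 4
I_max = 0.429

0.429


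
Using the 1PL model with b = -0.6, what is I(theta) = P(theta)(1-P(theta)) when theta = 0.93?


P = 1/(1+exp(-(0.93--0.6))) = 0.822
I = P*(1-P) = 0.822 * 0.178
I = 0.1463

0.1463


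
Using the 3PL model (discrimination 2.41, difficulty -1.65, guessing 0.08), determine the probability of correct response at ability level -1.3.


logit = 2.41*(-1.3 - -1.65) = 0.8435
P* = 1/(1 + exp(-0.8435)) = 0.6992
P = 0.08 + (1 - 0.08) * 0.6992
P = 0.7233

0.7233


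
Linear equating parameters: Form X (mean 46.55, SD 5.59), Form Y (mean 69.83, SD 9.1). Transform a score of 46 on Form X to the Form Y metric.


slope = SD_Y / SD_X = 9.1 / 5.59 ~ 1.6279
intercept = mean_Y - slope * mean_X = 69.83 - (9.1 / 5.59) * 46.55 ~ -5.9491
Y = slope * X + intercept. To avoid rounding drift from the rounded slope/intercept, evaluate the equivalent form Y = mean_Y + SD_Y * (X - mean_X) / SD_X at full precision:
Y = 69.83 + 9.1 * (46 - 46.55) / 5.59
Y = 69.83 - 9.1 * 0.55 / 5.59
Y = 69.83 - 5.005 / 5.59
Y = 69.83 - 0.8953
Y = 68.9347

68.9347


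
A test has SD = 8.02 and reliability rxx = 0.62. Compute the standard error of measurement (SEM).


SEM = SD * sqrt(1 - rxx)
SEM = 8.02 * sqrt(1 - 0.62)
SEM = 8.02 * sqrt(0.38) = 8.02 * 0.616441
SEM = 4.9439

4.9439


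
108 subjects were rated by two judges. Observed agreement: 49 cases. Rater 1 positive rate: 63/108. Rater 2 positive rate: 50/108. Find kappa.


P_o = 49/108 = 0.453704
P_e = (63*50 + 45*58) / 11664 = 0.493827
kappa = (P_o - P_e) / (1 - P_e)
kappa = (0.453704 - 0.493827) / (1 - 0.493827)
kappa = -0.0793

-0.0793


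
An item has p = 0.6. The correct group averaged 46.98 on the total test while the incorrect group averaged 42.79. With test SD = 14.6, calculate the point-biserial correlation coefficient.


q = 1 - p = 0.4
rpb = ((M1 - M0) / SD) * sqrt(p * q)
rpb = ((46.98 - 42.79) / 14.6) * sqrt(0.6 * 0.4)
rpb = 0.1406

0.1406


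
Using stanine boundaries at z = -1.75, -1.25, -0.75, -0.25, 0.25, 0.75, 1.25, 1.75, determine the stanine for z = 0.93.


Stanine boundaries: [-1.75, -1.25, -0.75, -0.25, 0.25, 0.75, 1.25, 1.75]
z = 0.93
Check each boundary:
  z >= -1.75 -> could be stanine 2
  z >= -1.25 -> could be stanine 3
  z >= -0.75 -> could be stanine 4
  z >= -0.25 -> could be stanine 5
  z >= 0.25 -> could be stanine 6
  z >= 0.75 -> could be stanine 7
  z < 1.25
  z < 1.75
Highest qualifying boundary gives stanine = 7

7


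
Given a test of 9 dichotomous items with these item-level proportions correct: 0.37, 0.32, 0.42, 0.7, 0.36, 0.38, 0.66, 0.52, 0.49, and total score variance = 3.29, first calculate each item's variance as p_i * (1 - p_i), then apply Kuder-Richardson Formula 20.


For each item, compute p_i * q_i:
  Item 1: 0.37 * 0.63 = 0.2331
  Item 2: 0.32 * 0.68 = 0.2176
  Item 3: 0.42 * 0.58 = 0.2436
  Item 4: 0.7 * 0.3 = 0.21
  Item 5: 0.36 * 0.64 = 0.2304
  Item 6: 0.38 * 0.62 = 0.2356
  Item 7: 0.66 * 0.34 = 0.2244
  Item 8: 0.52 * 0.48 = 0.2496
  Item 9: 0.49 * 0.51 = 0.2499
Sum(p_i * q_i) = 0.2331 + 0.2176 + 0.2436 + 0.21 + 0.2304 + 0.2356 + 0.2244 + 0.2496 + 0.2499 = 2.0942
KR-20 = (k/(k-1)) * (1 - Sum(p_i*q_i) / Var_total)
= (9/8) * (1 - 2.0942/3.29)
= 1.125 * 0.3635
KR-20 = 0.4089

0.4089


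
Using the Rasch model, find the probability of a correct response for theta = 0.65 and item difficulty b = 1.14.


theta - b = 0.65 - 1.14 = -0.49
exp(-(theta - b)) = exp(0.49) = 1.6323
P = 1 / (1 + 1.6323)
P = 0.3799

0.3799


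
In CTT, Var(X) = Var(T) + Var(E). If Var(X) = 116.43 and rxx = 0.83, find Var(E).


var_true = rxx * var_obs = 0.83 * 116.43 = 96.6369
var_error = var_obs - var_true
var_error = 116.43 - 96.6369
var_error = 19.7931

19.7931


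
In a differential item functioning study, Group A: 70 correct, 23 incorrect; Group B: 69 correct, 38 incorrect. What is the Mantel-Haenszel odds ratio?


Odds_A = 70/23 = 3.0435
Odds_B = 69/38 = 1.8158
OR = Odds_A / Odds_B = 3.0435 / 1.8158
Exactly, OR = (70 * 38) / (23 * 69) = 2660 / 1587
OR = 1.6761

1.6761


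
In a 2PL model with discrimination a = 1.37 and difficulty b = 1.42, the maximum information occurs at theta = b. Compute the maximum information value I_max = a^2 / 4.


For 2PL, max info at theta = b = 1.42
I_max = a^2 / 4 = 1.37^2 / 4
= 1.8769 / 4
I_max = 0.4692

0.4692


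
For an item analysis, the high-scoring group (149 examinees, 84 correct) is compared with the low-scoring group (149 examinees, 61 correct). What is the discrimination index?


p_upper = 84/149 = 0.5638
p_lower = 61/149 = 0.4094
D = 0.5638 - 0.4094 = 0.1544

0.1544


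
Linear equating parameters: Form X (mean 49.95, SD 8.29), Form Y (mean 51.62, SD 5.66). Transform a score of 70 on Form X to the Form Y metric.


slope = SD_Y / SD_X = 5.66 / 8.29 ~ 0.6828
intercept = mean_Y - slope * mean_X = 51.62 - (5.66 / 8.29) * 49.95 ~ 17.5166
Y = slope * X + intercept. To avoid rounding drift from the rounded slope/intercept, evaluate the equivalent form Y = mean_Y + SD_Y * (X - mean_X) / SD_X at full precision:
Y = 51.62 + 5.66 * (70 - 49.95) / 8.29
Y = 51.62 + 5.66 * 20.05 / 8.29
Y = 51.62 + 113.483 / 8.29
Y = 51.62 + 13.6891
Y = 65.3091

65.3091


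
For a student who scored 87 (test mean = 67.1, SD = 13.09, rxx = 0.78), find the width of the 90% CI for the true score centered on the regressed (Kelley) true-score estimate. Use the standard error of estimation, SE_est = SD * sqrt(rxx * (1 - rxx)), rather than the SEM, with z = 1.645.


True score estimate = 0.78*87 + 0.22*67.1 = 82.622
SE_est = SD * sqrt(rxx * (1 - rxx)) = 13.09 * sqrt(0.78 * 0.22) = 13.09 * sqrt(0.1716) = 5.422484
CI = T_est +/- z * SE_est, so width = 2 * z * SE_est = 2 * 1.645 * 5.422484
Width = 17.84

17.84


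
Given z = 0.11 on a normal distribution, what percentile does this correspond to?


CDF(z) = 0.5 * (1 + erf(z/sqrt(2)))
erf(0.0778) = 0.0876
CDF = 0.5438
Percentile rank = 0.5438 * 100 = 54.38

54.38


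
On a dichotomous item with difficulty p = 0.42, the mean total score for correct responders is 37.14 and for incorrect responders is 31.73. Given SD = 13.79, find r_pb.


q = 1 - p = 0.58
rpb = ((M1 - M0) / SD) * sqrt(p * q)
rpb = ((37.14 - 31.73) / 13.79) * sqrt(0.42 * 0.58)
rpb = 0.1936

0.1936


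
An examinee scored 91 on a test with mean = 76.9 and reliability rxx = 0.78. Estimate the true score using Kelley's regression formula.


T_est = rxx * X + (1 - rxx) * mean
T_est = 0.78 * 91 + 0.22 * 76.9
T_est = 70.98 + 16.918
T_est = 87.898

87.898


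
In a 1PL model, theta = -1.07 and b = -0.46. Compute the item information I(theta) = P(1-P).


P = 1/(1+exp(-(-1.07--0.46))) = 0.3521
I = P*(1-P) = 0.3521 * 0.6479
I = 0.2281

0.2281


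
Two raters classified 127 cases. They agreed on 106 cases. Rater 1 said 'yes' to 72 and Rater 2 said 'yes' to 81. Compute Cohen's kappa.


P_o = 106/127 = 0.834646
P_e = (72*81 + 55*46) / 16129 = 0.518445
kappa = (P_o - P_e) / (1 - P_e)
kappa = (0.834646 - 0.518445) / (1 - 0.518445)
kappa = 0.6566

0.6566


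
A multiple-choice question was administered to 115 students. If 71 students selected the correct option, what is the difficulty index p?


Item difficulty p = number correct / total examinees
p = 71 / 115
p = 0.6174

0.6174


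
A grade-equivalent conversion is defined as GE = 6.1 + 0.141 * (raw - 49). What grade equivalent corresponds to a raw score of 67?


raw - median = 67 - 49 = 18
slope * diff = 0.141 * 18 = 2.538
GE = 6.1 + 2.538
GE = 8.638

8.638
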